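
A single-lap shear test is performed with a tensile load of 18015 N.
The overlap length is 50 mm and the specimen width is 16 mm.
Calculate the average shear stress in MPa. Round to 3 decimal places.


Shear stress = F / (overlap * width)
= 18015 / (50 * 16)
= 18015 / 800
= 22.519 MPa

22.519


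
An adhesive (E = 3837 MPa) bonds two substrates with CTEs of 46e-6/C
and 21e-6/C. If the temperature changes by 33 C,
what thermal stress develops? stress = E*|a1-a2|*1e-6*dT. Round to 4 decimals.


Stress = 3837 * |46 - 21| * 1e-6 * 33
= 3.1655 MPa

3.1655


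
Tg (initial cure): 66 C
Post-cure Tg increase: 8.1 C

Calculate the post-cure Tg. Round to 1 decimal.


Post-cure Tg = 66 + 8.1 = 74.1 C

74.1


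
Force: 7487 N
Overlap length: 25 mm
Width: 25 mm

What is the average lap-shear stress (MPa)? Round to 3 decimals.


Average shear stress = F / (overlap * width)
= 7487 / (25 * 25)
= 11.979 MPa

11.979


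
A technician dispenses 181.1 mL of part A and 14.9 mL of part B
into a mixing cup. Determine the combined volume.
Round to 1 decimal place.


Combined volume = 181.1 + 14.9
= 196.0 mL

196.0


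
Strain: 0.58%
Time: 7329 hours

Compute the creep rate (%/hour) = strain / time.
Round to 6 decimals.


Creep rate = 0.58 / 7329
= 0.000079 %/h

0.000079


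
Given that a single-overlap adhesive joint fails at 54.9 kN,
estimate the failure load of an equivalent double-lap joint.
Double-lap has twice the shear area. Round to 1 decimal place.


Double-lap factor = 2
Expected load = 54.9 * 2 = 109.8 kN

109.8


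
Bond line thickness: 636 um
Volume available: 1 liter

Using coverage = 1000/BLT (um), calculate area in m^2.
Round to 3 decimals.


1 L = 1e6 mm^3, thickness = 636 um = 0.636 mm
Area = 1e6 / 0.636 mm^2 = (1e6 / 0.636) / 1e6 m^2 = 1000 / 636 m^2
= 1.572 m^2

1.572


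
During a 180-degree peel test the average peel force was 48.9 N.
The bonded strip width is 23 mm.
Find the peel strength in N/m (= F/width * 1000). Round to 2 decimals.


Peel strength = F/width * 1000
= 48.9 / 23 * 1000
= 2126.09 N/m

2126.09


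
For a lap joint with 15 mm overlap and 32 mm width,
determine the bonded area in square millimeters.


Area = 15 * 32 = 480 mm^2

480


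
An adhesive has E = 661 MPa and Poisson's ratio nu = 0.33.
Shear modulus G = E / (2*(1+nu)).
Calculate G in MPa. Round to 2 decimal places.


G = 661 / (2*(1+0.33))
= 661 / 2.66
= 248.50 MPa

248.50


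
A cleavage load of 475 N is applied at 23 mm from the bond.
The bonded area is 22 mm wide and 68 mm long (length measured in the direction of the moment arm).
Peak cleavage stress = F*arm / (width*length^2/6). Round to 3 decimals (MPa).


Moment = 475 * 23 = 10925 N*mm
Section modulus = 22 * 4624 / 6 = 101728 / 6 mm^3
Stress = 10925 / (101728 / 6) = 65550 / 101728
= 0.644 MPa

0.644


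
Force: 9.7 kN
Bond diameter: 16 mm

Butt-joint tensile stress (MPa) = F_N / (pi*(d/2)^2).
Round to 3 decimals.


F_N = 9.7 * 1000 = 9700.0 N
A = pi*(8.0)^2 = 201.0619 mm^2
stress = 9700.0 / 201.0619 = 48.244 MPa

48.244


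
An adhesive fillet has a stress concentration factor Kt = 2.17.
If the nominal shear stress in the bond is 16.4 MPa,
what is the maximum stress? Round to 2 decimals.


Max stress = 16.4 * 2.17 = 35.59 MPa

35.59


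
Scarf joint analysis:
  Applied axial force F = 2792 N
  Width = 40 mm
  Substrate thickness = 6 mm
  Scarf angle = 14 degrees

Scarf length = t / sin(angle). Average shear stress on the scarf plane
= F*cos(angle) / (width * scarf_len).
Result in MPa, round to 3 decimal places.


Scarf length = 6 / sin(14 deg) = 24.8014 mm
cos(14 deg) = 0.970296
Shear = 2792 * 0.970296 / (40 * 24.8014)
= 2.731 MPa

2.731


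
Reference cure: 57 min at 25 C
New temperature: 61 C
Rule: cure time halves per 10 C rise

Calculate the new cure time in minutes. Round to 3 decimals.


factor = 2^((61-25)/10) = 12.1257
t_new = 57 / 12.1257 = 4.701 min

4.701


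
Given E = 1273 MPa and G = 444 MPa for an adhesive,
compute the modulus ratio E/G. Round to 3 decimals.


E/G ratio = 1273 / 444 = 2.867

2.867


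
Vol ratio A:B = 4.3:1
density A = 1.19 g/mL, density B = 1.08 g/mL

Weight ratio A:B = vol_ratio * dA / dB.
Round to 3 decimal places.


Weight ratio = 4.3 * 1.19 / 1.08
= 4.738

4.738


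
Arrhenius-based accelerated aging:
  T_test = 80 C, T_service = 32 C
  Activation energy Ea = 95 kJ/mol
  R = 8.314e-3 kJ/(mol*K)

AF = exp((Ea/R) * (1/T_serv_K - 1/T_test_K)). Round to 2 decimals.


T_test_K = 353.15, T_serv_K = 305.15
AF = exp((95/8.314e-3) * (1/305.15 - 1/353.15))
= 162.32

162.32


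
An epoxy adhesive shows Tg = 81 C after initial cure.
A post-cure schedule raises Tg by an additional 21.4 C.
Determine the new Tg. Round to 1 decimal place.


New Tg = 81 + 21.4
= 102.4 C

102.4


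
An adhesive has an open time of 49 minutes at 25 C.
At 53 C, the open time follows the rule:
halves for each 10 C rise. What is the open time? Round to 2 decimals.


Factor = 2^((53-25)/10) = 6.9644
Open time = 49 / 6.9644 = 7.04 min

7.04


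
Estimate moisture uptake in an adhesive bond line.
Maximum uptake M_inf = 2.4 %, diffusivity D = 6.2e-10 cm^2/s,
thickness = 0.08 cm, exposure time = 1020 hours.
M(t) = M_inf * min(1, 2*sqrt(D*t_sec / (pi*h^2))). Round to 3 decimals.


Convert time: 1020 h = 3672000 s
ratio = min(1, 2*sqrt(6.2e-10*3672000/(pi*0.08^2)))
= 0.672996
M(t) = 2.4 * 0.672996 = 1.615%

1.615


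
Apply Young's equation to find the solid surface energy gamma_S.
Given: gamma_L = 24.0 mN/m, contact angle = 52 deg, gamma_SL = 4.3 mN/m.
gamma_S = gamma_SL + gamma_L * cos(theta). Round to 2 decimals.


theta_rad = 52 * pi/180 = 0.907571
gamma_S = 4.3 + 24.0 * cos(0.907571)
= 19.08 mN/m

19.08


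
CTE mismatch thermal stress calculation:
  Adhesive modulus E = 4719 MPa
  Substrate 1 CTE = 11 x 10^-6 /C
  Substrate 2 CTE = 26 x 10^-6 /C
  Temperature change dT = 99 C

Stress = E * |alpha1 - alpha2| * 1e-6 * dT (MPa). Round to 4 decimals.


delta_alpha = |11 - 26| = 15 x 10^-6/C
Stress = 4719 * 15e-6 * 99
= 7.0077 MPa

7.0077


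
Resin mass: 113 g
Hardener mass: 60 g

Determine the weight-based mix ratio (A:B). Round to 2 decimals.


Ratio = 113 / 60 = 1.88

1.88


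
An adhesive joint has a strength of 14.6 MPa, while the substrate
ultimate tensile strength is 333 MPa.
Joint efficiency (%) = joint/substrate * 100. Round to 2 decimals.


Efficiency = 14.6 / 333 * 100
= 4.38%

4.38


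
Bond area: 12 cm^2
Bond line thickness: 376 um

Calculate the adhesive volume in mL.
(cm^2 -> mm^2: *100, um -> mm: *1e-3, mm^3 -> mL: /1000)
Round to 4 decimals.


V = 12*100 * 376*1e-3 / 1000
= 0.4512 mL

0.4512


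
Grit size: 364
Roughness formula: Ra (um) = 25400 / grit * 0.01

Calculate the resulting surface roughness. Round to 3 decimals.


Ra = 25400 / 364 * 0.01
= 0.698 um

0.698


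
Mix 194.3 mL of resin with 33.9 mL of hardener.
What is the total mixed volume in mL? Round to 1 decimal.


Total = 194.3 + 33.9 = 228.2 mL

228.2


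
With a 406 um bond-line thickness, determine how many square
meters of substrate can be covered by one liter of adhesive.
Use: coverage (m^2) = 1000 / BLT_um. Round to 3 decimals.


Coverage = 1000 / 406 = 2.463 m^2

2.463


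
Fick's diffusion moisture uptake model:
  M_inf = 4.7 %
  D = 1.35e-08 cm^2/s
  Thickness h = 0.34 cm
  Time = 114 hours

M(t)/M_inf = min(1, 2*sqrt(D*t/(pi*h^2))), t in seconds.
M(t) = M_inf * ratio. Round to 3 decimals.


t_sec = 114 * 3600 = 410400
ratio = 2*sqrt(1.35e-08*410400/(pi*0.34^2))
= min(1, 0.247028)
= 0.247028
M(t) = 4.7 * 0.247028 = 1.161 %

1.161


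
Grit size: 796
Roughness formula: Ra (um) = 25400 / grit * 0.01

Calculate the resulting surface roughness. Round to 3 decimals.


Ra = 25400 / 796 * 0.01
= 0.319 um

0.319


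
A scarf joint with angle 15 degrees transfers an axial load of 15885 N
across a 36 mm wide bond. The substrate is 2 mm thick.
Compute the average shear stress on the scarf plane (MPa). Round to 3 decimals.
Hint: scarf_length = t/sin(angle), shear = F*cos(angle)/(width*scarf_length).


scarf_length = 2 / sin(15 deg) = 7.7274 mm
cos(15 deg) = 0.965926
shear stress = 15885 * 0.965926 / (36 * 7.7274)
= 55.156 MPa

55.156


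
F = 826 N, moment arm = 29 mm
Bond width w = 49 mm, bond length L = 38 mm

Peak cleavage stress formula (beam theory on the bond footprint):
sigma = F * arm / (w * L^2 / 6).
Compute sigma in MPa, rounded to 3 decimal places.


sigma = (826 * 29) / (49 * 1444 / 6)
= 23954 * 6 / 70756
= 143724 / 70756
= 2.031 MPa

2.031


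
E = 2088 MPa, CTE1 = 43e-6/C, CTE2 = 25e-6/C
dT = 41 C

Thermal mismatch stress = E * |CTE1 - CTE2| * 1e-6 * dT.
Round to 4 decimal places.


= 2088 * 18e-6 * 41
= 1.5409 MPa

1.5409


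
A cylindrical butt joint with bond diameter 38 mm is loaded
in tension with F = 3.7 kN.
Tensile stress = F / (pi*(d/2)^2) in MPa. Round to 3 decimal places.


Area = pi * (38/2)^2 = 1134.1149 mm^2
Stress = 3.7*1000 / 1134.1149
= 3.262 MPa

3.262


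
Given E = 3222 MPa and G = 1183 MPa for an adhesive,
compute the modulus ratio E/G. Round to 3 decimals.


E/G ratio = 3222 / 1183 = 2.724

2.724


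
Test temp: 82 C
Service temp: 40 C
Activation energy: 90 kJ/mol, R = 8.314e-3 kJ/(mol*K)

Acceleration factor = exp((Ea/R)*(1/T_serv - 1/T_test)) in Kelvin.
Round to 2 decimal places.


AF = exp((90/0.008314)*(1/313.15 - 1/355.15))
= 59.62

59.62


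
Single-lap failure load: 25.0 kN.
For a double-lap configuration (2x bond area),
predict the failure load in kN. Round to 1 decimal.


Failure load = 25.0 * 2 = 50.0 kN

50.0


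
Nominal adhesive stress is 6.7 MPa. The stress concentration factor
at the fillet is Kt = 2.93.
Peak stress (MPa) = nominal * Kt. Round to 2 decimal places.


Peak = 6.7 * 2.93 = 19.63 MPa

19.63


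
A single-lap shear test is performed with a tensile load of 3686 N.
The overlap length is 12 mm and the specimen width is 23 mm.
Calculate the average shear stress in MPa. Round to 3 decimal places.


Shear stress = F / (overlap * width)
= 3686 / (12 * 23)
= 3686 / 276
= 13.355 MPa

13.355


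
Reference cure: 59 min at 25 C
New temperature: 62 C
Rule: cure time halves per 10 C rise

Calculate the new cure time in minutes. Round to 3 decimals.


factor = 2^((62-25)/10) = 12.9960
t_new = 59 / 12.9960 = 4.540 min

4.540


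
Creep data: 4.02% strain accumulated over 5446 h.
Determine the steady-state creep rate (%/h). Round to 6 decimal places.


Rate = 4.02 / 5446 = 0.000738 %/h

0.000738


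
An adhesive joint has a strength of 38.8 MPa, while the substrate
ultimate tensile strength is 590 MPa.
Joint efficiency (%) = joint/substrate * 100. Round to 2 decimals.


Efficiency = 38.8 / 590 * 100
= 6.58%

6.58


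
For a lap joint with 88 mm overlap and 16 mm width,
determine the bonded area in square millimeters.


Area = 88 * 16 = 1408 mm^2

1408


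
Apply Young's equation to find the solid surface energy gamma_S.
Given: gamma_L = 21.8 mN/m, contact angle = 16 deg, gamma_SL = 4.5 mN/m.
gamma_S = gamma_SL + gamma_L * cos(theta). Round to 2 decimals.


theta_rad = 16 * pi/180 = 0.279253
gamma_S = 4.5 + 21.8 * cos(0.279253)
= 25.46 mN/m

25.46


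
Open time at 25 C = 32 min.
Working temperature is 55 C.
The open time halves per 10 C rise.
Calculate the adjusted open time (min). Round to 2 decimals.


factor = 2^((55 - 25) / 10) = 8.0000
ot = 32 / 8.0000 = 4.00 min

4.00


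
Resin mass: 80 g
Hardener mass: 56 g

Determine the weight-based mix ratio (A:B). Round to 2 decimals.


Ratio = 80 / 56 = 1.43

1.43


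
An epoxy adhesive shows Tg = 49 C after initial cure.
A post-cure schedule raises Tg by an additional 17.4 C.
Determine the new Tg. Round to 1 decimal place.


New Tg = 49 + 17.4
= 66.4 C

66.4


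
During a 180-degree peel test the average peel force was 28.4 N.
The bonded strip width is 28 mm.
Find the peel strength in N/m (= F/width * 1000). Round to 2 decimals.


Peel strength = F/width * 1000
= 28.4 / 28 * 1000
= 1014.29 N/m

1014.29


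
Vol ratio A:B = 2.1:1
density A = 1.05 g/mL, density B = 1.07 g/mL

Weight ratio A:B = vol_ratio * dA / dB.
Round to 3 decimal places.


Weight ratio = 2.1 * 1.05 / 1.07
= 2.061

2.061


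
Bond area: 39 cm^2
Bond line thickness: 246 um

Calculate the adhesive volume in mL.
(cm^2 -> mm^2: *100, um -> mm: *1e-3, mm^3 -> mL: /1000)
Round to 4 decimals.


V = 39*100 * 246*1e-3 / 1000
= 0.9594 mL

0.9594


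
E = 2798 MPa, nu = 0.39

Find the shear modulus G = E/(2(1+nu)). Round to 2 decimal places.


G = 2798 / (2 * 1.39)
= 1006.47 MPa

1006.47


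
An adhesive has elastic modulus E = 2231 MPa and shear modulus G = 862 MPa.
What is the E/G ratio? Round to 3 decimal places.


E/G = 2231 / 862 = 2.588

2.588


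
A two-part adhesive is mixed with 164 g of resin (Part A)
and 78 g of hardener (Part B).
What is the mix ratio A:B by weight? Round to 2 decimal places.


Mix ratio = mass_A / mass_B
= 164 / 78
= 2.10

2.10


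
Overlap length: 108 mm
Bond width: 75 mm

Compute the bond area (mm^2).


Bond area = 108 * 75 = 8100 mm^2

8100


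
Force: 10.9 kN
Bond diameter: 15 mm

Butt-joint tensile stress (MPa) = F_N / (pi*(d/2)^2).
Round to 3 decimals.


F_N = 10.9 * 1000 = 10900.0 N
A = pi*(7.5)^2 = 176.7146 mm^2
stress = 10900.0 / 176.7146 = 61.681 MPa

61.681


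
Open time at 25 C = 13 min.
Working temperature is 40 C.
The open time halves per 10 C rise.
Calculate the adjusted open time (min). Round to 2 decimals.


factor = 2^((40 - 25) / 10) = 2.8284
ot = 13 / 2.8284 = 4.60 min

4.60


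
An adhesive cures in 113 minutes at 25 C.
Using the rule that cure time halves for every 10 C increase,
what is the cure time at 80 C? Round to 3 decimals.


Factor = 2^((80 - 25) / 10) = 45.2548
Cure time = 113 / 45.2548
= 2.497 minutes

2.497


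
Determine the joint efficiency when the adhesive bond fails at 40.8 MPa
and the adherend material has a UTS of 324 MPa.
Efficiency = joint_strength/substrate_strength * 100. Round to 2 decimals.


Joint efficiency = 40.8 / 324 * 100
= 12.59%

12.59


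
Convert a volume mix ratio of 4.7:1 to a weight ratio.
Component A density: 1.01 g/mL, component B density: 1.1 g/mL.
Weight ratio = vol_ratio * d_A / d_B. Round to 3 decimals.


= 4.7 * 1.01 / 1.1 = 4.315

4.315


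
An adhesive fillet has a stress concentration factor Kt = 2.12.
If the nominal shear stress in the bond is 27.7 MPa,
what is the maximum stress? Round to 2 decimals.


Max stress = 27.7 * 2.12 = 58.72 MPa

58.72


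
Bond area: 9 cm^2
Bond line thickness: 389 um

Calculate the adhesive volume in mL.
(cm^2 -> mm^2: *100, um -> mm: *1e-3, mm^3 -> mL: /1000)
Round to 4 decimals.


V = 9*100 * 389*1e-3 / 1000
= 0.3501 mL

0.3501


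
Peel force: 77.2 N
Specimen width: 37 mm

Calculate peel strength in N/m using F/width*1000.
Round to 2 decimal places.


Peel strength = 77.2 / 37 * 1000 = 2086.49 N/m

2086.49


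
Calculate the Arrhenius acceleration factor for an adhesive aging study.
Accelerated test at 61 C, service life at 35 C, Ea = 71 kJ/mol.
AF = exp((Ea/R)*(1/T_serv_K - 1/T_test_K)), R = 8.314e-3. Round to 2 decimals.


T_test = 334.15 K, T_serv = 308.15 K
Ea/R = 71 / 0.008314 = 8539.81
AF = exp(8539.81 * (1/308.15 - 1/334.15))
= 8.64

8.64


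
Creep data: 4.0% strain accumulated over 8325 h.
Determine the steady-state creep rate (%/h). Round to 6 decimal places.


Rate = 4.0 / 8325 = 0.000480 %/h

0.000480


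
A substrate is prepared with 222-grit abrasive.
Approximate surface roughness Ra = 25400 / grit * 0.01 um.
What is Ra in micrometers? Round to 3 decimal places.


Ra = 25400 / 222 * 0.01 = 1.144 um

1.144


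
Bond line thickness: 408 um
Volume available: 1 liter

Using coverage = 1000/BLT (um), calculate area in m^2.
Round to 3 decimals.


1 L = 1e6 mm^3, thickness = 408 um = 0.408 mm
Area = 1e6 / 0.408 mm^2 = (1e6 / 0.408) / 1e6 m^2 = 1000 / 408 m^2
= 2.451 m^2

2.451


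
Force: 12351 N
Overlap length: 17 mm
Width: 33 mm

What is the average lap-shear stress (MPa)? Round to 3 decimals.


Average shear stress = F / (overlap * width)
= 12351 / (17 * 33)
= 22.016 MPa

22.016


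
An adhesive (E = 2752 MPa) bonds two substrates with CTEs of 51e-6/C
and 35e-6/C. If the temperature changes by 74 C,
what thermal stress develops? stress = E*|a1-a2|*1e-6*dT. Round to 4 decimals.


Stress = 2752 * |51 - 35| * 1e-6 * 74
= 3.2584 MPa

3.2584


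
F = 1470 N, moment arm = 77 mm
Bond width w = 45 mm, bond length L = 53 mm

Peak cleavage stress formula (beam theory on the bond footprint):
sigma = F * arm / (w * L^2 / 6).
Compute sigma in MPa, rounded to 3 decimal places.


sigma = (1470 * 77) / (45 * 2809 / 6)
= 113190 * 6 / 126405
= 679140 / 126405
= 5.373 MPa

5.373


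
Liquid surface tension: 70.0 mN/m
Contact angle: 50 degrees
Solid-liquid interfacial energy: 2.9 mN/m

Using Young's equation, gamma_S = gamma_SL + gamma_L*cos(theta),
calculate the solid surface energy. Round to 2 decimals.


gamma_S = 2.9 + 70.0 * cos(50)
= 47.90 mN/m

47.90


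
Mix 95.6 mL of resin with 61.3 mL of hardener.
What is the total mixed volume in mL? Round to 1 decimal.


Total = 95.6 + 61.3 = 156.9 mL

156.9


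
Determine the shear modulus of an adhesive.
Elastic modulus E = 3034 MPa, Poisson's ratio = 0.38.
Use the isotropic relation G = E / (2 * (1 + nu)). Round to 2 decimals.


G = 3034 / (2*(1+0.38)) = 3034 / 2.76
= 1099.28 MPa

1099.28


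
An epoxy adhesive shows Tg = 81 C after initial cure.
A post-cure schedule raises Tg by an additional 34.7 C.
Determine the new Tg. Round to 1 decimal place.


New Tg = 81 + 34.7
= 115.7 C

115.7


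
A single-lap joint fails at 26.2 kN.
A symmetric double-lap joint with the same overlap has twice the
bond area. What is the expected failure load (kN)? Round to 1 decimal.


Double-lap load = 2 * 26.2 = 52.4 kN

52.4


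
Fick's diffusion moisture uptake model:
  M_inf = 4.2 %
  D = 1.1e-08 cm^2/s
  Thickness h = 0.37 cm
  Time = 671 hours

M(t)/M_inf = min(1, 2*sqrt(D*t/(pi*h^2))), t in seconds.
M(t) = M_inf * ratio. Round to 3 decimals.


t_sec = 671 * 3600 = 2415600
ratio = 2*sqrt(1.1e-08*2415600/(pi*0.37^2))
= min(1, 0.497121)
= 0.497121
M(t) = 4.2 * 0.497121 = 2.088 %

2.088


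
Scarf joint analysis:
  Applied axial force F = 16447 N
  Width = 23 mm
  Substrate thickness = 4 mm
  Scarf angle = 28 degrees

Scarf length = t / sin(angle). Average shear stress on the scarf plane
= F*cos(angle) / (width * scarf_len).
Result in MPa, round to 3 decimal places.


Scarf length = 4 / sin(28 deg) = 8.5202 mm
cos(28 deg) = 0.882948
Shear = 16447 * 0.882948 / (23 * 8.5202)
= 74.104 MPa

74.104


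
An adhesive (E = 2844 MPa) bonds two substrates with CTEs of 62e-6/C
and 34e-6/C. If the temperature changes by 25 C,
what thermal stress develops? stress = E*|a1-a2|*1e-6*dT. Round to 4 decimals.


Stress = 2844 * |62 - 34| * 1e-6 * 25
= 1.9908 MPa

1.9908


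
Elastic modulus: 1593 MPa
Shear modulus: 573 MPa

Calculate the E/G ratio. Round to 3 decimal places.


E / G = 1593 / 573 = 2.780

2.780


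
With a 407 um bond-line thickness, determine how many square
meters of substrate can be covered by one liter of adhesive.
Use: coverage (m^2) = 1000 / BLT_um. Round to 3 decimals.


Coverage = 1000 / 407 = 2.457 m^2

2.457


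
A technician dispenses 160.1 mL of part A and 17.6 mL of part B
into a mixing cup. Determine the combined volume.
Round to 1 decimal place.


Combined volume = 160.1 + 17.6
= 177.7 mL

177.7


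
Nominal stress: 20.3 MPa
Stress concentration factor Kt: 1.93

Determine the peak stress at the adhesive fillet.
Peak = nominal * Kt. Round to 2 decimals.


Peak stress = 20.3 * 1.93
= 39.18 MPa

39.18


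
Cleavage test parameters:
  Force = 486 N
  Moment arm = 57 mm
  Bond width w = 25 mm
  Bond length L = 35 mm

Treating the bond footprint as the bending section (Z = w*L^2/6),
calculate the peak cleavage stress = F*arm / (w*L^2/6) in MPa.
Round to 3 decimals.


M = 486 * 57 = 27702 N*mm
Z = 25 * 35^2 / 6 = 30625 / 6 mm^3
sigma = M / Z = 6 * 27702 / 30625 = 166212 / 30625
= 5.427 MPa

5.427


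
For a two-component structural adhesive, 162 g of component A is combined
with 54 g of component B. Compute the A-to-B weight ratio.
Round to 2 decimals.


Weight ratio A:B = 162 / 54
= 3.00

3.00


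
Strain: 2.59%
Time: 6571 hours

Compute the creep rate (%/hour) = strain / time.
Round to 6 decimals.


Creep rate = 2.59 / 6571
= 0.000394 %/h

0.000394


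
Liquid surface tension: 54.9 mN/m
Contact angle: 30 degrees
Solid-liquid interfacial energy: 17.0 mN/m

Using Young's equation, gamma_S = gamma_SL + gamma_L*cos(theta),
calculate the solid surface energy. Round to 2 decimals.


gamma_S = 17.0 + 54.9 * cos(30)
= 64.54 mN/m

64.54


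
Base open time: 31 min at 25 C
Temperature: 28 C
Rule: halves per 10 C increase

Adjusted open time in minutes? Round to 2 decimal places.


Acceleration = 2^((28-25)/10) = 1.2311
Open time = 31 / 1.2311 = 25.18 min

25.18


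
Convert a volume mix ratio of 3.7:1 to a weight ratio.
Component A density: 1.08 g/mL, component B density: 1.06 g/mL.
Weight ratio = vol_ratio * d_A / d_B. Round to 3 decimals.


= 3.7 * 1.08 / 1.06 = 3.770

3.770


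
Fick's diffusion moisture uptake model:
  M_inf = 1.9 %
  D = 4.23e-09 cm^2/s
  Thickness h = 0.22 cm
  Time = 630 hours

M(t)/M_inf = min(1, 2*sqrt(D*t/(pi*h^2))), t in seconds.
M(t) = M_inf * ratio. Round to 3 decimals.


t_sec = 630 * 3600 = 2268000
ratio = 2*sqrt(4.23e-09*2268000/(pi*0.22^2))
= min(1, 0.502370)
= 0.502370
M(t) = 1.9 * 0.502370 = 0.955 %

0.955


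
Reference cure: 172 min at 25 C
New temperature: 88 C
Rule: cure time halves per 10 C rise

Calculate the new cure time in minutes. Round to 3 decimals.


factor = 2^((88-25)/10) = 78.7932
t_new = 172 / 78.7932 = 2.183 min

2.183


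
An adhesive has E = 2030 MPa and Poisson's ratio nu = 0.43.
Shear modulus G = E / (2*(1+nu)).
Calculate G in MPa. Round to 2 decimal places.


G = 2030 / (2*(1+0.43))
= 2030 / 2.86
= 709.79 MPa

709.79


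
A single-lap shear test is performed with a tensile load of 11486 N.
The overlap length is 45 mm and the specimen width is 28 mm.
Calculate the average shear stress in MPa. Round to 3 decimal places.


Shear stress = F / (overlap * width)
= 11486 / (45 * 28)
= 11486 / 1260
= 9.116 MPa

9.116


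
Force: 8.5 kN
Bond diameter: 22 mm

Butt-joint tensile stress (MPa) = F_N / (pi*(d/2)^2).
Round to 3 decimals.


F_N = 8.5 * 1000 = 8500.0 N
A = pi*(11.0)^2 = 380.1327 mm^2
stress = 8500.0 / 380.1327 = 22.361 MPa

22.361


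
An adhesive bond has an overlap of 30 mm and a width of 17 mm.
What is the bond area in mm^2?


Bond area = overlap * width
= 30 * 17
= 510 mm^2

510


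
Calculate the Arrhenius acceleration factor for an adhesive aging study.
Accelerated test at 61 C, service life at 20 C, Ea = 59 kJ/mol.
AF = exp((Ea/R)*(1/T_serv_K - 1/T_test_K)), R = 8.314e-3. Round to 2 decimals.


T_test = 334.15 K, T_serv = 293.15 K
Ea/R = 59 / 0.008314 = 7096.46
AF = exp(7096.46 * (1/293.15 - 1/334.15))
= 19.50

19.50


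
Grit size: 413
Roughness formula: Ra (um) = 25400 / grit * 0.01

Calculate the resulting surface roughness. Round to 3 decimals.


Ra = 25400 / 413 * 0.01
= 0.615 um

0.615


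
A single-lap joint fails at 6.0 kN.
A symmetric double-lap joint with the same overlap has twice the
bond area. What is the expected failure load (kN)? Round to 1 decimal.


Double-lap load = 2 * 6.0 = 12.0 kN

12.0


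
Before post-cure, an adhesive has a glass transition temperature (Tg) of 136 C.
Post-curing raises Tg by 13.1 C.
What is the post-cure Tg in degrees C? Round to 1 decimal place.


Tg_post = Tg_base + delta_Tg
= 136 + 13.1
= 149.1 C

149.1


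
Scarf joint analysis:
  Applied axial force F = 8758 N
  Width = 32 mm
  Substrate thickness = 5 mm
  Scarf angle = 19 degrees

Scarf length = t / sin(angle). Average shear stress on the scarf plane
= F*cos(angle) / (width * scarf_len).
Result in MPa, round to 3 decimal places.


Scarf length = 5 / sin(19 deg) = 15.3578 mm
cos(19 deg) = 0.945519
Shear = 8758 * 0.945519 / (32 * 15.3578)
= 16.850 MPa

16.850


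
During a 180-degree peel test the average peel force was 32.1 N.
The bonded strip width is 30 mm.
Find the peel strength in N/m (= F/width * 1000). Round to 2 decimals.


Peel strength = F/width * 1000
= 32.1 / 30 * 1000
= 1070.00 N/m

1070.00


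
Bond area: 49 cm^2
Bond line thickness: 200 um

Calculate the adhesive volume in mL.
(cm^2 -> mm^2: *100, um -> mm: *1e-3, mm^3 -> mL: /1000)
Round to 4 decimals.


V = 49*100 * 200*1e-3 / 1000
= 0.9800 mL

0.9800


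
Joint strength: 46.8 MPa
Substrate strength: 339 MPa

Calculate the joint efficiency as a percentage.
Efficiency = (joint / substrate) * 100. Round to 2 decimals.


Efficiency = (46.8 / 339) * 100 = 13.81%

13.81


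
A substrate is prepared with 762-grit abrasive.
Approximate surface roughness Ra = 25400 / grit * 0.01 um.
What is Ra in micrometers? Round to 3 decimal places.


Ra = 25400 / 762 * 0.01 = 0.333 um

0.333


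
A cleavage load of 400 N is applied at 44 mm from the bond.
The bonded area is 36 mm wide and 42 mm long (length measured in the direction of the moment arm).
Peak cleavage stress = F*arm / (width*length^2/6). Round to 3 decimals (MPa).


Moment = 400 * 44 = 17600 N*mm
Section modulus = 36 * 1764 / 6 = 63504 / 6 mm^3
Stress = 17600 / (63504 / 6) = 105600 / 63504
= 1.663 MPa

1.663


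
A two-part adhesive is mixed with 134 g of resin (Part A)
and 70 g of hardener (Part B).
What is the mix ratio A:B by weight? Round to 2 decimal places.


Mix ratio = mass_A / mass_B
= 134 / 70
= 1.91

1.91


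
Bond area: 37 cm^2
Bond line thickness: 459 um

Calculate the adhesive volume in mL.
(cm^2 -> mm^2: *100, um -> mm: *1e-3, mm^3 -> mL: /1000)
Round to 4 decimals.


V = 37*100 * 459*1e-3 / 1000
= 1.6983 mL

1.6983


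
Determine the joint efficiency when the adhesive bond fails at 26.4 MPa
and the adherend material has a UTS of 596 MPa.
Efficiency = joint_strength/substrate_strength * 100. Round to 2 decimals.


Joint efficiency = 26.4 / 596 * 100
= 4.43%

4.43


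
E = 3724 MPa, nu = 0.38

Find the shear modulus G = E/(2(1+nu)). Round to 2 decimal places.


G = 3724 / (2 * 1.38)
= 1349.28 MPa

1349.28


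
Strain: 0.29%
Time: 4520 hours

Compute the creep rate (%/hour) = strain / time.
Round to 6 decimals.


Creep rate = 0.29 / 4520
= 0.000064 %/h

0.000064


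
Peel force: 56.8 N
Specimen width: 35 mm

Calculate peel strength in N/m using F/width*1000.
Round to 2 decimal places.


Peel strength = 56.8 / 35 * 1000 = 1622.86 N/m

1622.86


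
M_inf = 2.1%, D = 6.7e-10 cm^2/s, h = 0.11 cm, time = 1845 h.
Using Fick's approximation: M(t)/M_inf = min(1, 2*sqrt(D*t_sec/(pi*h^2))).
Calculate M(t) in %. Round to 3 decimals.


t = 6642000 s
ratio = min(1, 2*sqrt(6.7e-10*6642000/(pi*0.0121)))
= 0.684304
M(t) = 2.1 * 0.684304 = 1.437%

1.437


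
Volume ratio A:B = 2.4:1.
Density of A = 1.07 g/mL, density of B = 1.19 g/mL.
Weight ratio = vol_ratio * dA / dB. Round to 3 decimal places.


Wt ratio = 2.4 * 1.07 / 1.19
= 2.158

2.158


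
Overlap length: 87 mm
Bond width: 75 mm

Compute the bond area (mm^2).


Bond area = 87 * 75 = 6525 mm^2

6525


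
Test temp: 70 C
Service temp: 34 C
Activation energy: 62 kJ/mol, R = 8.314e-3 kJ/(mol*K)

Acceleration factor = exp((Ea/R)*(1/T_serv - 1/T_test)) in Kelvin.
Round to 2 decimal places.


AF = exp((62/0.008314)*(1/307.15 - 1/343.15))
= 12.77

12.77


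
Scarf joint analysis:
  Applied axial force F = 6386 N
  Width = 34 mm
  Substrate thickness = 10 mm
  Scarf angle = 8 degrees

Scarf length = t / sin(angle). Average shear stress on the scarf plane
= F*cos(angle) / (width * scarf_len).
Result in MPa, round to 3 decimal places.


Scarf length = 10 / sin(8 deg) = 71.8530 mm
cos(8 deg) = 0.990268
Shear = 6386 * 0.990268 / (34 * 71.8530)
= 2.589 MPa

2.589


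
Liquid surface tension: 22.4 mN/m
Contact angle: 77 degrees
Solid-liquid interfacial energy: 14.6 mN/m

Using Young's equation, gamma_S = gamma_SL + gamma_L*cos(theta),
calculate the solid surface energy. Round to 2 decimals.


gamma_S = 14.6 + 22.4 * cos(77)
= 19.64 mN/m

19.64


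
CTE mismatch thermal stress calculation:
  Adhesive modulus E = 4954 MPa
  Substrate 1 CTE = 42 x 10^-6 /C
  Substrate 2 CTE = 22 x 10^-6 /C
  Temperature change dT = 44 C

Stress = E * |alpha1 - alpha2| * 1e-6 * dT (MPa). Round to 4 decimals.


delta_alpha = |42 - 22| = 20 x 10^-6/C
Stress = 4954 * 20e-6 * 44
= 4.3595 MPa

4.3595


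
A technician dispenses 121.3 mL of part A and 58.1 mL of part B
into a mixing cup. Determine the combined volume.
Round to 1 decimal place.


Combined volume = 121.3 + 58.1
= 179.4 mL

179.4


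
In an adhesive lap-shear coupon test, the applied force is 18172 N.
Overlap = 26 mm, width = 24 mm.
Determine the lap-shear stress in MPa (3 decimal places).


stress = F / (overlap * width)
= 18172 / (26 * 24)
= 29.122 MPa

29.122


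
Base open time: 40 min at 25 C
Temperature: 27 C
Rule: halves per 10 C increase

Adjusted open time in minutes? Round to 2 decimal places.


Acceleration = 2^((27-25)/10) = 1.1487
Open time = 40 / 1.1487 = 34.82 min

34.82


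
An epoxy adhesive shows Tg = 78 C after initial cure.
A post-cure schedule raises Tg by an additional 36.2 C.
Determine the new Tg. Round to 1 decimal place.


New Tg = 78 + 36.2
= 114.2 C

114.2


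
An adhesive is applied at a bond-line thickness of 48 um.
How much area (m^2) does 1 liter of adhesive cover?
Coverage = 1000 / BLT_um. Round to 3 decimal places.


Coverage = 1000 / 48 = 20.833 m^2

20.833


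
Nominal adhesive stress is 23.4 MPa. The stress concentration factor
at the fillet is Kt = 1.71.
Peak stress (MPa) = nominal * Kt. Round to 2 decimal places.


Peak = 23.4 * 1.71 = 40.01 MPa

40.01


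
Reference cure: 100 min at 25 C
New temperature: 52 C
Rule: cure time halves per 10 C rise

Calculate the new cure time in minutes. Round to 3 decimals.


factor = 2^((52-25)/10) = 6.4980
t_new = 100 / 6.4980 = 15.389 min

15.389


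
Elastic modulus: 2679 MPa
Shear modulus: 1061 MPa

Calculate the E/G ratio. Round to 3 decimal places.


E / G = 2679 / 1061 = 2.525

2.525


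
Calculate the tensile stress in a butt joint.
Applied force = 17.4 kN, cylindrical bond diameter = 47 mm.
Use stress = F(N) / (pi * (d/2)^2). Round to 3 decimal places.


A = pi * 23.5^2 = 1734.9445 mm^2
sigma = 17400.0 / 1734.9445 = 10.029 MPa

10.029


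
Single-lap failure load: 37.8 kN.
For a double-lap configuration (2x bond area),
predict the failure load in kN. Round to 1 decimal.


Failure load = 37.8 * 2 = 75.6 kN

75.6


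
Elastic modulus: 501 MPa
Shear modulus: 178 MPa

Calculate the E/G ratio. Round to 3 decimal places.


E / G = 501 / 178 = 2.815

2.815


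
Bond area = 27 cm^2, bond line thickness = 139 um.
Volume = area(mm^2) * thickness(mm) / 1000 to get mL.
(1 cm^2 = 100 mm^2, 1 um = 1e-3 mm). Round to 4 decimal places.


area_mm2 = 27 * 100 = 2700
blt_mm = 139 * 1e-3 = 0.139
vol_mm3 = 2700 * 0.139 = 375.3
vol_mL = 375.3 / 1000 = 0.3753 mL

0.3753


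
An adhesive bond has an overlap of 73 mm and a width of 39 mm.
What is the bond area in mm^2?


Bond area = overlap * width
= 73 * 39
= 2847 mm^2

2847


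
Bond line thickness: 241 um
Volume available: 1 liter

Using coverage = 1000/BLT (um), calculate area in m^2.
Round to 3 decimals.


1 L = 1e6 mm^3, thickness = 241 um = 0.241 mm
Area = 1e6 / 0.241 mm^2 = (1e6 / 0.241) / 1e6 m^2 = 1000 / 241 m^2
= 4.149 m^2

4.149


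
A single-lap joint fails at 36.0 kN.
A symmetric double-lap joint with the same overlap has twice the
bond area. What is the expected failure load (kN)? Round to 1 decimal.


Double-lap load = 2 * 36.0 = 72.0 kN

72.0


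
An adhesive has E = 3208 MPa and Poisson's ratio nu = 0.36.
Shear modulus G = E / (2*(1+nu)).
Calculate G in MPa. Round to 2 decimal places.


G = 3208 / (2*(1+0.36))
= 3208 / 2.72
= 1179.41 MPa

1179.41


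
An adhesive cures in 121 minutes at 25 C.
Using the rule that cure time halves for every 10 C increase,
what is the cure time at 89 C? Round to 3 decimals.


Factor = 2^((89 - 25) / 10) = 84.4485
Cure time = 121 / 84.4485
= 1.433 minutes

1.433


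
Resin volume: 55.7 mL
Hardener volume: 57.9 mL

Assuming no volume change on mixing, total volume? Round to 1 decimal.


V_total = 55.7 + 57.9 = 113.6 mL

113.6


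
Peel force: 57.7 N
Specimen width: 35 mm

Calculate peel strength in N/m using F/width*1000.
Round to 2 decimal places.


Peel strength = 57.7 / 35 * 1000 = 1648.57 N/m

1648.57


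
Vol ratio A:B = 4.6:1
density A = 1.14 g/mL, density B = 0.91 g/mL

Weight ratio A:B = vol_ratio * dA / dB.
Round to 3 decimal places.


Weight ratio = 4.6 * 1.14 / 0.91
= 5.763

5.763


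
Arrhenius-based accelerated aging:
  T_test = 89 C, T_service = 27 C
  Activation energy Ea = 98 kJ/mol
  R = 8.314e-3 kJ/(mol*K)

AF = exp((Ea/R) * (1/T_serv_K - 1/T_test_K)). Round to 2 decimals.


T_test_K = 362.15, T_serv_K = 300.15
AF = exp((98/8.314e-3) * (1/300.15 - 1/362.15))
= 831.54

831.54


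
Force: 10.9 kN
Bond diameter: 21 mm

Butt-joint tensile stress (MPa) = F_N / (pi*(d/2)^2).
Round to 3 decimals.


F_N = 10.9 * 1000 = 10900.0 N
A = pi*(10.5)^2 = 346.3606 mm^2
stress = 10900.0 / 346.3606 = 31.470 MPa

31.470


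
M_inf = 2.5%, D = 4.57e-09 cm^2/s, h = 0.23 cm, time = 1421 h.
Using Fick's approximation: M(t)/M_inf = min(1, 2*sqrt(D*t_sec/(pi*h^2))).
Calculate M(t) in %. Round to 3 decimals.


t = 5115600 s
ratio = min(1, 2*sqrt(4.57e-09*5115600/(pi*0.0529)))
= 0.750125
M(t) = 2.5 * 0.750125 = 1.875%

1.875


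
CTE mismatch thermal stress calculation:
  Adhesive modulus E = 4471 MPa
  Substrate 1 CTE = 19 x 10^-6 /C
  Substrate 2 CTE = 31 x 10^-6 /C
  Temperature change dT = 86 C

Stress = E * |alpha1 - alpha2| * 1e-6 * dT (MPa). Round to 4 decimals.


delta_alpha = |19 - 31| = 12 x 10^-6/C
Stress = 4471 * 12e-6 * 86
= 4.6141 MPa

4.6141


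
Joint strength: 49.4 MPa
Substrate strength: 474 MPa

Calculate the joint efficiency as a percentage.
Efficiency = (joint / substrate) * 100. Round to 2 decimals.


Efficiency = (49.4 / 474) * 100 = 10.42%

10.42


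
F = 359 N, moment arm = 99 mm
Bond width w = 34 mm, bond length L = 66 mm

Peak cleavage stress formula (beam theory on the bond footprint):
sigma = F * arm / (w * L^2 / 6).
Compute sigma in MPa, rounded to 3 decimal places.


sigma = (359 * 99) / (34 * 4356 / 6)
= 35541 * 6 / 148104
= 213246 / 148104
= 1.440 MPa

1.440


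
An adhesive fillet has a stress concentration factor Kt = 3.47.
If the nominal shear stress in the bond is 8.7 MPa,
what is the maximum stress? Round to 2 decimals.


Max stress = 8.7 * 3.47 = 30.19 MPa

30.19


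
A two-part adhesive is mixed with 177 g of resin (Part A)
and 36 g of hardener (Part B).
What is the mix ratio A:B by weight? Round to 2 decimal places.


Mix ratio = mass_A / mass_B
= 177 / 36
= 4.92

4.92


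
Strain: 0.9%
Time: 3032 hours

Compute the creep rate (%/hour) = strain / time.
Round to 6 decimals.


Creep rate = 0.9 / 3032
= 0.000297 %/h

0.000297


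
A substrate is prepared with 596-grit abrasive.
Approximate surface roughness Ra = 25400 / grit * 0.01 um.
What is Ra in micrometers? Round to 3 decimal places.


Ra = 25400 / 596 * 0.01 = 0.426 um

0.426


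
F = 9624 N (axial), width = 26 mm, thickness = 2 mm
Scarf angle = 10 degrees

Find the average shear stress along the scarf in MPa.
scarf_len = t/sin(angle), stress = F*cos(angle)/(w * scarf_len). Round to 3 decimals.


scarf_len = 2/sin(10 deg) = 11.5175
cos(10 deg) = 0.984808
stress = 9624*0.984808/(26*11.5175) = 31.650 MPa

31.650


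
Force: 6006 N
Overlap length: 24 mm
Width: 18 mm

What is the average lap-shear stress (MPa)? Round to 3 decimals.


Average shear stress = F / (overlap * width)
= 6006 / (24 * 18)
= 13.903 MPa

13.903


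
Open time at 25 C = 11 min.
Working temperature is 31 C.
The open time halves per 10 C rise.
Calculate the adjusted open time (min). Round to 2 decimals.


factor = 2^((31 - 25) / 10) = 1.5157
ot = 11 / 1.5157 = 7.26 min

7.26


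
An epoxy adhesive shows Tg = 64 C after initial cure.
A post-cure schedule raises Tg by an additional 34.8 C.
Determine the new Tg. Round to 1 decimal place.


New Tg = 64 + 34.8
= 98.8 C

98.8


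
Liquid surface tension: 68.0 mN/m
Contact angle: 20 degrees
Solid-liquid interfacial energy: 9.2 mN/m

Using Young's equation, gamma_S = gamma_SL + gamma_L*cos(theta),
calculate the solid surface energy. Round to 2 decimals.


gamma_S = 9.2 + 68.0 * cos(20)
= 73.10 mN/m

73.10


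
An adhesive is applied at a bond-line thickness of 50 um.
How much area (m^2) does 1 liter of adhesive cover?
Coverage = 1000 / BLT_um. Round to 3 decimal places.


Coverage = 1000 / 50 = 20.000 m^2

20.000


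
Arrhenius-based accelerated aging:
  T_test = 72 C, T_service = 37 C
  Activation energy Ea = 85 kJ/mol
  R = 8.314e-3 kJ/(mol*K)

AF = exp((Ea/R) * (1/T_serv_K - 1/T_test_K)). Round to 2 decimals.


T_test_K = 345.15, T_serv_K = 310.15
AF = exp((85/8.314e-3) * (1/310.15 - 1/345.15))
= 28.30

28.30


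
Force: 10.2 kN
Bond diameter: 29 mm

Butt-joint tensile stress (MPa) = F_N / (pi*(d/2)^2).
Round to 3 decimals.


F_N = 10.2 * 1000 = 10200.0 N
A = pi*(14.5)^2 = 660.5199 mm^2
stress = 10200.0 / 660.5199 = 15.442 MPa

15.442


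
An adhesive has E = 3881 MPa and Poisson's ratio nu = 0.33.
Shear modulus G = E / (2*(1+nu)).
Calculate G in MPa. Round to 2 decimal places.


G = 3881 / (2*(1+0.33))
= 3881 / 2.66
= 1459.02 MPa

1459.02


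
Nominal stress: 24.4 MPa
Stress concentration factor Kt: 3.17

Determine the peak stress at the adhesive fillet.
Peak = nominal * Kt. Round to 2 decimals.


Peak stress = 24.4 * 3.17
= 77.35 MPa

77.35


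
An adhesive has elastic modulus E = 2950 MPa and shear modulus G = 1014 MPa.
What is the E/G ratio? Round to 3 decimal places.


E/G = 2950 / 1014 = 2.909

2.909


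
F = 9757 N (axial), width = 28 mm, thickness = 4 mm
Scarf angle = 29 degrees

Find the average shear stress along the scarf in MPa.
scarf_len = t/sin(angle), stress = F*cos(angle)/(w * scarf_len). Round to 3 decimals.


scarf_len = 4/sin(29 deg) = 8.2507
cos(29 deg) = 0.874620
stress = 9757*0.874620/(28*8.2507) = 36.939 MPa

36.939


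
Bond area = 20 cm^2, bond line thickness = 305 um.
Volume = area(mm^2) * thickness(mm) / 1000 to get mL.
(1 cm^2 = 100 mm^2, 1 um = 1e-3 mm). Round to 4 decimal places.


area_mm2 = 20 * 100 = 2000
blt_mm = 305 * 1e-3 = 0.305
vol_mm3 = 2000 * 0.305 = 610.0
vol_mL = 610.0 / 1000 = 0.6100 mL

0.6100


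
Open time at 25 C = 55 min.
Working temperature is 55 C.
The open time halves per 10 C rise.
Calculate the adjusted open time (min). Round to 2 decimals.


factor = 2^((55 - 25) / 10) = 8.0000
ot = 55 / 8.0000 = 6.88 min

6.88


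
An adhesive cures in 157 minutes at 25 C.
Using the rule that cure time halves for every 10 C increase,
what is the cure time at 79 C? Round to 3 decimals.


Factor = 2^((79 - 25) / 10) = 42.2243
Cure time = 157 / 42.2243
= 3.718 minutes

3.718


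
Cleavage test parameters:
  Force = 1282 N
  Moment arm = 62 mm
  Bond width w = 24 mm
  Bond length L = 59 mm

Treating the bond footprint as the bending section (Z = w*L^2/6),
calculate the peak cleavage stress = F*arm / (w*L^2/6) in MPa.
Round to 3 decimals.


M = 1282 * 62 = 79484 N*mm
Z = 24 * 59^2 / 6 = 83544 / 6 mm^3
sigma = M / Z = 6 * 79484 / 83544 = 476904 / 83544
= 5.708 MPa

5.708
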